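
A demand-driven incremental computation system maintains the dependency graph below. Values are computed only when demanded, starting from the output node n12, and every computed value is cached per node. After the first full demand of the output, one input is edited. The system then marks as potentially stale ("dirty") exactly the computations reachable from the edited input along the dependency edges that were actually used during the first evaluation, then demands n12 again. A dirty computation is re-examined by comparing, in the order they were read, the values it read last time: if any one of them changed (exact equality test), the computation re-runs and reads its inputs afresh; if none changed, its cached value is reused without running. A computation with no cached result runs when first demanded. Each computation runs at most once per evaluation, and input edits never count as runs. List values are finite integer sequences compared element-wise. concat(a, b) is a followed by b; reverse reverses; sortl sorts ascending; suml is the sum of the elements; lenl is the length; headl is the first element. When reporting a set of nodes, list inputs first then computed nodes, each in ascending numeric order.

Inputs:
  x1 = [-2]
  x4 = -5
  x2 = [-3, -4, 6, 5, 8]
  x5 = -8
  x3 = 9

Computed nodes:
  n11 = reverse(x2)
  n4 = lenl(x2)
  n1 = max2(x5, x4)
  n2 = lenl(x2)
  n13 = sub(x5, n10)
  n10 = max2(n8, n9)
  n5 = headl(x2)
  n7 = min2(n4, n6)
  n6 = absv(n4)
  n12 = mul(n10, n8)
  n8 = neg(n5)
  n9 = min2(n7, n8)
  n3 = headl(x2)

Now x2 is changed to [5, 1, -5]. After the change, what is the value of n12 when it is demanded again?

First evaluation (everything demanded from the output):
  n4 = lenl([-3, -4, 6, 5, 8]) = 5
  n5 = headl([-3, -4, 6, 5, 8]) = -3
  n6 = absv(5) = 5
  n7 = min2(5, 5) = 5
  n8 = neg(-3) = 3
  n9 = min2(5, 3) = 3
  n10 = max2(3, 3) = 3
  n12 = mul(3, 3) = 9

Propagation after the edit:
  n4: runs — x2 [-3, -4, 6, 5, 8]->[5, 1, -5]; result 3.
  n5: runs — x2 [-3, -4, 6, 5, 8]->[5, 1, -5]; result 5.
  n6: runs — n4 5->3; result 3.
  n7: runs — n4 5->3; n6 5->3; result 3.
  n8: runs — n5 -3->5; result -5.
  n9: runs — n7 5->3; n8 3->-5; result -5.
  n10: runs — n8 3->-5; n9 3->-5; result -5.
  n12: runs — n10 3->-5; n8 3->-5; result 25.

New value of n12: 25.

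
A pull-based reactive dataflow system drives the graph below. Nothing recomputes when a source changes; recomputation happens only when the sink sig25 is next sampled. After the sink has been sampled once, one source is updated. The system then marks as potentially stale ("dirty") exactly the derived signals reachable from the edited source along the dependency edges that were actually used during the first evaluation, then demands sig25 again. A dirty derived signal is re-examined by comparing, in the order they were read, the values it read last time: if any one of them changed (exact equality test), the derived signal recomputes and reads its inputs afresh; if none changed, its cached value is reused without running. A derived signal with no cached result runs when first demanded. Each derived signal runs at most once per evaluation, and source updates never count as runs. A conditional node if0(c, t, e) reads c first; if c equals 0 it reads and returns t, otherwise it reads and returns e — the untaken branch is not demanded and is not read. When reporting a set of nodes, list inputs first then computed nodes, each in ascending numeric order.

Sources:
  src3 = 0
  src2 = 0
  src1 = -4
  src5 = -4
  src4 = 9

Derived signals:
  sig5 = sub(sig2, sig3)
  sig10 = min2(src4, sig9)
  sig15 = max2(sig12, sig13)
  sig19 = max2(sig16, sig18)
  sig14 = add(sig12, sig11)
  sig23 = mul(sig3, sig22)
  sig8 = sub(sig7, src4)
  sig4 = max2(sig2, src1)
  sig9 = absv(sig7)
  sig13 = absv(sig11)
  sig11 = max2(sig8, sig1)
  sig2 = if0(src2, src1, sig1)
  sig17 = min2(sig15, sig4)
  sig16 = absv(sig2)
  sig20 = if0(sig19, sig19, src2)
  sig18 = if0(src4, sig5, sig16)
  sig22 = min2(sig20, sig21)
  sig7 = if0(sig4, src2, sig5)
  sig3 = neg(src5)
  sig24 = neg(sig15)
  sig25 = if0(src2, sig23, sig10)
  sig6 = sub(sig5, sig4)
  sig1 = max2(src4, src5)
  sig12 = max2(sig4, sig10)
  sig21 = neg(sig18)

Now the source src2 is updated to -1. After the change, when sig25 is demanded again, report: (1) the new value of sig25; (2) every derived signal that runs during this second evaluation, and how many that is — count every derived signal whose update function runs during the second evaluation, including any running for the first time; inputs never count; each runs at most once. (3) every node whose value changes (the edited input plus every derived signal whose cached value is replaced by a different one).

First evaluation (everything demanded from the output):
  sig2 = if0(src2=0 -> then branch src1) = -4
  sig3 = neg(-4) = 4
  sig16 = absv(-4) = 4
  sig18 = if0(src4=9 -> else branch sig16) = 4
  sig19 = max2(4, 4) = 4
  sig20 = if0(sig19=4 -> else branch src2) = 0
  sig21 = neg(4) = -4
  sig22 = min2(0, -4) = -4
  sig23 = mul(4, -4) = -16
  sig25 = if0(src2=0 -> then branch sig23) = -16

Propagation after the edit:
  sig1: demanded for the first time — runs, produces 9.
  sig2: runs — src2 0->-1; result 9.
  sig4: demanded for the first time — runs, produces 9.
  sig5: demanded for the first time — runs, produces 5.
  sig7: demanded for the first time — runs, produces 5.
  sig9: demanded for the first time — runs, produces 5.
  sig10: demanded for the first time — runs, produces 5.
  sig16: marked dirty but never re-examined — demand shifted away from it.
  sig18: marked dirty but never re-examined — demand shifted away from it.
  sig19: marked dirty but never re-examined — demand shifted away from it.
  sig20: marked dirty but never re-examined — demand shifted away from it.
  sig21: marked dirty but never re-examined — demand shifted away from it.
  sig22: marked dirty but never re-examined — demand shifted away from it.
  sig23: marked dirty but never re-examined — demand shifted away from it.
  sig25: runs — src2 0->-1; result 5.

Key observation: a condition flipped, so demand moved to the other branch — sig16, sig18, sig19, sig20, sig21, sig22, sig23 are never re-examined.

New value of sig25: 5.
Derived signals that run: sig1, sig2, sig4, sig5, sig7, sig9, sig10, sig25 — 8 in total.
Values that change: src2, sig2, sig25.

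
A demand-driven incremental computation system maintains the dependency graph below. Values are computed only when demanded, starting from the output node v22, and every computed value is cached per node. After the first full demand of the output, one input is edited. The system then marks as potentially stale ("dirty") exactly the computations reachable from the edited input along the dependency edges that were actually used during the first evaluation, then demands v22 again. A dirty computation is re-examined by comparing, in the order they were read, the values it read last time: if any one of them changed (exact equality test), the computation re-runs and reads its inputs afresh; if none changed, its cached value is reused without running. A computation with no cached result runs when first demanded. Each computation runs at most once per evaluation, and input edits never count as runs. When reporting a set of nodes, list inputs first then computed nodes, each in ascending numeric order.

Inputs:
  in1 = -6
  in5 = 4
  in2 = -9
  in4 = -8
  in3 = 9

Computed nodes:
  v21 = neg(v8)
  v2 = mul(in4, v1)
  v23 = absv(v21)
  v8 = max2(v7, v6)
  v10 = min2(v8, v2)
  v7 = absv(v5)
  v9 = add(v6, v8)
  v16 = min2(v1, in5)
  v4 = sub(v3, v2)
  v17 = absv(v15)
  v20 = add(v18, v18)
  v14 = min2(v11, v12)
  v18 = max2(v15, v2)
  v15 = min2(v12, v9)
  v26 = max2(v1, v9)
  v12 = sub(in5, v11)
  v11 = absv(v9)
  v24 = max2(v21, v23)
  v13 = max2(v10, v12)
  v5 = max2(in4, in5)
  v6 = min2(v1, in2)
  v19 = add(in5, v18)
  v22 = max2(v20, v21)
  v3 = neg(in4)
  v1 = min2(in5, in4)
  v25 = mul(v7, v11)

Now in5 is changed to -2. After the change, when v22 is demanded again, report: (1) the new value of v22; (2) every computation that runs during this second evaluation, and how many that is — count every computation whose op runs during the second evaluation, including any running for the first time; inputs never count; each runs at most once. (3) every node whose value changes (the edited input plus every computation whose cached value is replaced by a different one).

First evaluation (everything demanded from the output):
  v1 = min2(4, -8) = -8
  v2 = mul(-8, -8) = 64
  v5 = max2(-8, 4) = 4
  v6 = min2(-8, -9) = -9
  v7 = absv(4) = 4
  v8 = max2(4, -9) = 4
  v9 = add(-9, 4) = -5
  v11 = absv(-5) = 5
  v12 = sub(4, 5) = -1
  v15 = min2(-1, -5) = -5
  v18 = max2(-5, 64) = 64
  v20 = add(64, 64) = 128
  v21 = neg(4) = -4
  v22 = max2(128, -4) = 128

Propagation after the edit:
  v1: runs — in5 4->-2; result -8 (same value as before).
  v2: checked — values it read are unchanged (in4 unchanged, v1 unchanged); reused cached 64 without running.
  v5: runs — in5 4->-2; result -2.
  v6: checked — values it read are unchanged (v1 unchanged, in2 unchanged); reused cached -9 without running.
  v7: runs — v5 4->-2; result 2.
  v8: runs — v7 4->2; result 2.
  v9: runs — v8 4->2; result -7.
  v11: runs — v9 -5->-7; result 7.
  v12: runs — in5 4->-2; v11 5->7; result -9.
  v15: runs — v12 -1->-9; v9 -5->-7; result -9.
  v18: runs — v15 -5->-9; result 64 (same value as before).
  v20: checked — values it read are unchanged (v18 unchanged, v18 unchanged); reused cached 128 without running.
  v21: runs — v8 4->2; result -2.
  v22: runs — v21 -4->-2; result 128 (same value as before).

Key observation: the cutoff stops propagation at v2 — its inputs' values are unchanged, so it reuses its cache.

New value of v22: 128.
Computations that run: v1, v5, v7, v8, v9, v11, v12, v15, v18, v21, v22 — 11 in total.
Values that change: in5, v5, v7, v8, v9, v11, v12, v15, v21.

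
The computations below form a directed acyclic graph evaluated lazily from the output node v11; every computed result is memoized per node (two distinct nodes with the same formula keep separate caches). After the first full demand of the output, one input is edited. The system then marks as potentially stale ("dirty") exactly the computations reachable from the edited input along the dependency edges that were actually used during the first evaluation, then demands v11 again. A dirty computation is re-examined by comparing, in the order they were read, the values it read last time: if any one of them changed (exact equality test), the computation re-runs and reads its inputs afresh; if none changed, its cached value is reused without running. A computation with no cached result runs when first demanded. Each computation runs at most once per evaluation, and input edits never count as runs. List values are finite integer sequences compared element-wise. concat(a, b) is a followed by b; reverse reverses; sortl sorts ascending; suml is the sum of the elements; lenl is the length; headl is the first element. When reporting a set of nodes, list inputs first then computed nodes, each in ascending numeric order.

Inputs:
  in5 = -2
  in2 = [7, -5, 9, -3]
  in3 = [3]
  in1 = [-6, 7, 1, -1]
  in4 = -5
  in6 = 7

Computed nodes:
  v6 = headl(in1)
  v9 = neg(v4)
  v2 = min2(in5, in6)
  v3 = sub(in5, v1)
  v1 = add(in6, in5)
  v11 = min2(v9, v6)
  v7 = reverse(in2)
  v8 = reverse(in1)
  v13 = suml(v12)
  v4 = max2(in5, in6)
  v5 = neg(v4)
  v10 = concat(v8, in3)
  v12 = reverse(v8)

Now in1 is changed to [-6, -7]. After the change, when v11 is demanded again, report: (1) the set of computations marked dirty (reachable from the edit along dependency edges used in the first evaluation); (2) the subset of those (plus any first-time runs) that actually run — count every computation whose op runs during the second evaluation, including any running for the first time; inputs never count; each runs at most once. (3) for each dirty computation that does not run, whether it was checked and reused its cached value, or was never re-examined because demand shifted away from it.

First demand of the output computes:
  v4 = max2(-2, 7) = 7
  v6 = headl([-6, 7, 1, -1]) = -6
  v9 = neg(7) = -7
  v11 = min2(-7, -6) = -7

After the edit, cleaning proceeds:
  v6: a read changed (in1 [-6, 7, 1, -1]->[-6, -7]) — executes, giving -6 — identical to its old value.
  v11: dirty, but its reads are unchanged (v9 unchanged, v6 unchanged); cached -7 stands.

Note the absorption at v6: it re-runs yet its value is the same, leaving the output's value untouched.

The edit dirties: v6, v11.
1 computations run: v6.
Cache hits after checking: v11.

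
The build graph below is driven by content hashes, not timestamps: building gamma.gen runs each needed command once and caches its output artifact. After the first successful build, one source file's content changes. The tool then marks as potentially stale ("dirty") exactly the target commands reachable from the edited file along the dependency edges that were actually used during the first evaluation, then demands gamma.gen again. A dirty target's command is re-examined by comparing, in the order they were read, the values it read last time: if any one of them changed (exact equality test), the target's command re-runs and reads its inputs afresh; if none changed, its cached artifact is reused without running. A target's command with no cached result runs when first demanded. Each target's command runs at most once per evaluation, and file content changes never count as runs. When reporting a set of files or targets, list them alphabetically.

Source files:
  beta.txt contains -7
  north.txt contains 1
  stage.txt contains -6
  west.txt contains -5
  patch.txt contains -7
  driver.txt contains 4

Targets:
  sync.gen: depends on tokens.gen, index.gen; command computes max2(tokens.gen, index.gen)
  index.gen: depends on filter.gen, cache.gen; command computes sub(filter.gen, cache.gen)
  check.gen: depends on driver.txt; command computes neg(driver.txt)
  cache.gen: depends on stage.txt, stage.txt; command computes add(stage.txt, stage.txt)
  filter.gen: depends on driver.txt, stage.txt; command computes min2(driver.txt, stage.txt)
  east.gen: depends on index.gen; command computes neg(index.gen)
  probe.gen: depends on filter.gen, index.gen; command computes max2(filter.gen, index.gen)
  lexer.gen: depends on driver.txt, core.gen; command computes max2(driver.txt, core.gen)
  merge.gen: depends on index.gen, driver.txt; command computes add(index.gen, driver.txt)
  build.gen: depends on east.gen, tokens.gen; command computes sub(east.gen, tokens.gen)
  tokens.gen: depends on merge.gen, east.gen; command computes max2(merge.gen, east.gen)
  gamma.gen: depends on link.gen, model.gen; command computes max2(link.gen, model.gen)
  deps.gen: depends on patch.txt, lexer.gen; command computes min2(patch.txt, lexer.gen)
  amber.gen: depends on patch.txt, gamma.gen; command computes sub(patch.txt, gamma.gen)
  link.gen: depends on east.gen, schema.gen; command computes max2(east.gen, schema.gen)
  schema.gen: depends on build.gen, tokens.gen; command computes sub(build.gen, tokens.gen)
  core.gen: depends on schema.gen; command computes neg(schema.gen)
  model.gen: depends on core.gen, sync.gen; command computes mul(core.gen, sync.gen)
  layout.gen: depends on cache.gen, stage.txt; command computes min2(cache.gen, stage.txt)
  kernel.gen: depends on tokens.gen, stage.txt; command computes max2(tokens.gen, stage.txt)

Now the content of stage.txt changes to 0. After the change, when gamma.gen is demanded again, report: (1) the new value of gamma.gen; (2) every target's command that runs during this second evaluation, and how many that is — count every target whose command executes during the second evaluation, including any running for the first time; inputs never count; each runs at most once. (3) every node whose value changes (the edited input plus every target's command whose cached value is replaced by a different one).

Initial pass — values computed on the first demand:
  cache.gen = add(-6, -6) = -12
  filter.gen = min2(4, -6) = -6
  index.gen = sub(-6, -12) = 6
  east.gen = neg(6) = -6
  merge.gen = add(6, 4) = 10
  tokens.gen = max2(10, -6) = 10
  build.gen = sub(-6, 10) = -16
  schema.gen = sub(-16, 10) = -26
  core.gen = neg(-26) = 26
  link.gen = max2(-6, -26) = -6
  sync.gen = max2(10, 6) = 10
  model.gen = mul(26, 10) = 260
  gamma.gen = max2(-6, 260) = 260

Second demand — change propagation:
  cache.gen: re-runs because stage.txt -6->0; stage.txt -6->0; new result 0.
  filter.gen: re-runs because stage.txt -6->0; new result 0.
  index.gen: re-runs because filter.gen -6->0; cache.gen -12->0; new result 0.
  east.gen: re-runs because index.gen 6->0; new result 0.
  merge.gen: re-runs because index.gen 6->0; new result 4.
  tokens.gen: re-runs because merge.gen 10->4; east.gen -6->0; new result 4.
  build.gen: re-runs because east.gen -6->0; tokens.gen 10->4; new result -4.
  schema.gen: re-runs because build.gen -16->-4; tokens.gen 10->4; new result -8.
  core.gen: re-runs because schema.gen -26->-8; new result 8.
  link.gen: re-runs because east.gen -6->0; schema.gen -26->-8; new result 0.
  sync.gen: re-runs because tokens.gen 10->4; index.gen 6->0; new result 4.
  model.gen: re-runs because core.gen 26->8; sync.gen 10->4; new result 32.
  gamma.gen: re-runs because link.gen -6->0; model.gen 260->32; new result 32.

gamma.gen now evaluates to 32.
Run set: build.gen, cache.gen, core.gen, east.gen, filter.gen, gamma.gen, index.gen, link.gen, merge.gen, model.gen, schema.gen, sync.gen, tokens.gen (13 run).
Changed values: build.gen, cache.gen, core.gen, east.gen, filter.gen, gamma.gen, index.gen, link.gen, merge.gen, model.gen, schema.gen, stage.txt, sync.gen, tokens.gen.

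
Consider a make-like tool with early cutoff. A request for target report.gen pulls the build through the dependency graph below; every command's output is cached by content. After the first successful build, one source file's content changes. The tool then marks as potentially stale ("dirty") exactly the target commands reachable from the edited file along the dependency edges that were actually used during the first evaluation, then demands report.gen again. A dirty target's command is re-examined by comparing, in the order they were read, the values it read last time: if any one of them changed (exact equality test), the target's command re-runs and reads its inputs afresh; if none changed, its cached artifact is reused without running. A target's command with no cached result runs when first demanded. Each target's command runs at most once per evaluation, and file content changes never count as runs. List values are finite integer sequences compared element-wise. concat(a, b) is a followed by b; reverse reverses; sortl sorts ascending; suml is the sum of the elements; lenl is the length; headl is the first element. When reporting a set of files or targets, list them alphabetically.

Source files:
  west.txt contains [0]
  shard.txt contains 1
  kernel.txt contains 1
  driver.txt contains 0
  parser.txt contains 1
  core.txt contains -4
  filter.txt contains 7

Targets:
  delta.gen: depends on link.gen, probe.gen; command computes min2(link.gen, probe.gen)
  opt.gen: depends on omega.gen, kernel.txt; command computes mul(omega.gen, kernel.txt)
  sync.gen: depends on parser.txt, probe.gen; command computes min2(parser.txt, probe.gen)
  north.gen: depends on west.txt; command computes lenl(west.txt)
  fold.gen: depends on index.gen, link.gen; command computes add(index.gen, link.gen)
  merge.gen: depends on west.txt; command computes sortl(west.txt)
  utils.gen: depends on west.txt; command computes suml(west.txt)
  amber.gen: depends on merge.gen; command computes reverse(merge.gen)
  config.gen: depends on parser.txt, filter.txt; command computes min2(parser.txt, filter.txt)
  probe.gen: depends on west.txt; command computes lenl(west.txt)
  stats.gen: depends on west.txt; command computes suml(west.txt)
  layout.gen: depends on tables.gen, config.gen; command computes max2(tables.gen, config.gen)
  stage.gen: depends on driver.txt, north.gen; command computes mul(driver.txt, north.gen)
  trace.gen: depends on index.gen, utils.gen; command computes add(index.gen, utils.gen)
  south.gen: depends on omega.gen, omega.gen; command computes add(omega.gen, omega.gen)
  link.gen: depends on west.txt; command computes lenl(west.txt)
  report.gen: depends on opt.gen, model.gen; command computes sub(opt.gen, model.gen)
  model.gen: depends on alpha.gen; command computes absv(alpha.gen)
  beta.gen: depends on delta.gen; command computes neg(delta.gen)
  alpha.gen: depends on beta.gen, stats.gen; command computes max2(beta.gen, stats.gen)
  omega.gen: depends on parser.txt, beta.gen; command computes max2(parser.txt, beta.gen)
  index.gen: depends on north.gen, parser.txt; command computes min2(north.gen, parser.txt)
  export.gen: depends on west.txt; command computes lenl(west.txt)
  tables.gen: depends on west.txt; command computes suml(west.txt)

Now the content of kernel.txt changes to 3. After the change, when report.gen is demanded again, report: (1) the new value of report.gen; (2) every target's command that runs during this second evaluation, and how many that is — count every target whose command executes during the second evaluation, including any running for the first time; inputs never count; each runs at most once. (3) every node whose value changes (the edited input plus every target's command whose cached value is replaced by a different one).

Demanding report.gen again yields 3.
2 target commands run: opt.gen, report.gen.
The nodes whose values change: kernel.txt, opt.gen, report.gen.

First demand of the output computes:
  link.gen = lenl([0]) = 1
  probe.gen = lenl([0]) = 1
  delta.gen = min2(1, 1) = 1
  beta.gen = neg(1) = -1
  omega.gen = max2(1, -1) = 1
  opt.gen = mul(1, 1) = 1
  stats.gen = suml([0]) = 0
  alpha.gen = max2(-1, 0) = 0
  model.gen = absv(0) = 0
  report.gen = sub(1, 0) = 1

After the edit, cleaning proceeds:
  opt.gen: a read changed (kernel.txt 1->3) — executes, giving 3.
  report.gen: a read changed (opt.gen 1->3) — executes, giving 3.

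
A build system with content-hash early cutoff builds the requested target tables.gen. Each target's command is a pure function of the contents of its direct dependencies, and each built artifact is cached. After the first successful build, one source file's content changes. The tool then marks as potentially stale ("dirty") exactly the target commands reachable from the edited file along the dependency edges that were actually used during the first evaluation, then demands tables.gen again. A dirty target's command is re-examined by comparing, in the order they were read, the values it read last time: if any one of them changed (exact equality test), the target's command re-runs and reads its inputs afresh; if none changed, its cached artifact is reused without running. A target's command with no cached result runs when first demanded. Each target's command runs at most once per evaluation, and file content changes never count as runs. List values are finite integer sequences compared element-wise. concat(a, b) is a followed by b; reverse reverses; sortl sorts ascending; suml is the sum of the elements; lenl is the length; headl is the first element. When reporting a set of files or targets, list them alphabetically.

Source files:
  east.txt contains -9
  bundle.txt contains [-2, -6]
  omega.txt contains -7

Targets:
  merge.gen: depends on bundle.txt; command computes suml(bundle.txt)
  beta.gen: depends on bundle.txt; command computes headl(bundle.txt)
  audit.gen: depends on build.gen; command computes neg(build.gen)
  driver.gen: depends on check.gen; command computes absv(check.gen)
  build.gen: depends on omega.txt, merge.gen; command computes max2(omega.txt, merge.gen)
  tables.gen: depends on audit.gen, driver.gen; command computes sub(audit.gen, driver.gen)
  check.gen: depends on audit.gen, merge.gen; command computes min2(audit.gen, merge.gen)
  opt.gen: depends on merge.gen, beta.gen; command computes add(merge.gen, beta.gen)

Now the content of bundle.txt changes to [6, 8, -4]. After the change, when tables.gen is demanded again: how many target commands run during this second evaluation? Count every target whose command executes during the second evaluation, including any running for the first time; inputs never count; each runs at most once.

Target commands that run: audit.gen, build.gen, check.gen, driver.gen, merge.gen, tables.gen — 6 in total.

First evaluation (everything demanded from the output):
  merge.gen = suml([-2, -6]) = -8
  build.gen = max2(-7, -8) = -7
  audit.gen = neg(-7) = 7
  check.gen = min2(7, -8) = -8
  driver.gen = absv(-8) = 8
  tables.gen = sub(7, 8) = -1

Propagation after the edit:
  merge.gen: runs — bundle.txt [-2, -6]->[6, 8, -4]; result 10.
  build.gen: runs — merge.gen -8->10; result 10.
  audit.gen: runs — build.gen -7->10; result -10.
  check.gen: runs — audit.gen 7->-10; merge.gen -8->10; result -10.
  driver.gen: runs — check.gen -8->-10; result 10.
  tables.gen: runs — audit.gen 7->-10; driver.gen 8->10; result -20.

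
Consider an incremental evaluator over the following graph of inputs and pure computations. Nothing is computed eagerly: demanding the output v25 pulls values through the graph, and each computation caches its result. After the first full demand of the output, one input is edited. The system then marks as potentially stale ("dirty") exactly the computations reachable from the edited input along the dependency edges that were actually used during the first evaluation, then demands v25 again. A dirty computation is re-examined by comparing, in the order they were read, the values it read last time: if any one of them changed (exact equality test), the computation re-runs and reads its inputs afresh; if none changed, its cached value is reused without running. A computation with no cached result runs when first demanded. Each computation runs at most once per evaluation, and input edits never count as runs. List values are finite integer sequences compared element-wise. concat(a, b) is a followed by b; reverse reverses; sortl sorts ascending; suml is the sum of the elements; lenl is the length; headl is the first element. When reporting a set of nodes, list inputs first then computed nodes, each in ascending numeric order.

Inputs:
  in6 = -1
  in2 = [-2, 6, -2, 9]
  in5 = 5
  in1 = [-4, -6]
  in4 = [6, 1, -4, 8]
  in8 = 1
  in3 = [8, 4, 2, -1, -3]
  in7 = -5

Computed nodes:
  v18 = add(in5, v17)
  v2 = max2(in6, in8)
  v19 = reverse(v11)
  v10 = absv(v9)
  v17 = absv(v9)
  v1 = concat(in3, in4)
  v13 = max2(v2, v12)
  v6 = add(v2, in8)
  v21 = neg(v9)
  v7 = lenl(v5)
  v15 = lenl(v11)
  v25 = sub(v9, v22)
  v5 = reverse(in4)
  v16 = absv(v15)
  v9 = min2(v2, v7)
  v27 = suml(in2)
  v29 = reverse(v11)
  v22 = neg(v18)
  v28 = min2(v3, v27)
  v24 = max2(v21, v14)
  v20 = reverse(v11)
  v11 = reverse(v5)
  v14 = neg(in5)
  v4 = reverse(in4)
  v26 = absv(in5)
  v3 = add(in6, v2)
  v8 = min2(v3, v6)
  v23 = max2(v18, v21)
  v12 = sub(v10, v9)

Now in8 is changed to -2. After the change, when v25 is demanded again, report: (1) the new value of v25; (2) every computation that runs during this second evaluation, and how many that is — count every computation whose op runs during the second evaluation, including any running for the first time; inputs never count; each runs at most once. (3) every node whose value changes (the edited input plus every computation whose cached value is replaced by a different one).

v25 now evaluates to 5.
Run set: v2, v9, v17, v25 (4 run).
Changed values: in8, v2, v9, v25.
The important point: at v18 every value read last time is unchanged, so the dirty flag clears without a run.

Initial pass — values computed on the first demand:
  v2 = max2(-1, 1) = 1
  v5 = reverse([6, 1, -4, 8]) = [8, -4, 1, 6]
  v7 = lenl([8, -4, 1, 6]) = 4
  v9 = min2(1, 4) = 1
  v17 = absv(1) = 1
  v18 = add(5, 1) = 6
  v22 = neg(6) = -6
  v25 = sub(1, -6) = 7

Second demand — change propagation:
  v2: re-runs because in8 1->-2; new result -1.
  v9: re-runs because v2 1->-1; new result -1.
  v17: re-runs because v9 1->-1; new result 1 (unchanged).
  v18: re-examined; everything it read last time is the same (in5 unchanged, v17 unchanged) — cache 6 kept, no run.
  v22: re-examined; everything it read last time is the same (v18 unchanged) — cache -6 kept, no run.
  v25: re-runs because v9 1->-1; new result 5.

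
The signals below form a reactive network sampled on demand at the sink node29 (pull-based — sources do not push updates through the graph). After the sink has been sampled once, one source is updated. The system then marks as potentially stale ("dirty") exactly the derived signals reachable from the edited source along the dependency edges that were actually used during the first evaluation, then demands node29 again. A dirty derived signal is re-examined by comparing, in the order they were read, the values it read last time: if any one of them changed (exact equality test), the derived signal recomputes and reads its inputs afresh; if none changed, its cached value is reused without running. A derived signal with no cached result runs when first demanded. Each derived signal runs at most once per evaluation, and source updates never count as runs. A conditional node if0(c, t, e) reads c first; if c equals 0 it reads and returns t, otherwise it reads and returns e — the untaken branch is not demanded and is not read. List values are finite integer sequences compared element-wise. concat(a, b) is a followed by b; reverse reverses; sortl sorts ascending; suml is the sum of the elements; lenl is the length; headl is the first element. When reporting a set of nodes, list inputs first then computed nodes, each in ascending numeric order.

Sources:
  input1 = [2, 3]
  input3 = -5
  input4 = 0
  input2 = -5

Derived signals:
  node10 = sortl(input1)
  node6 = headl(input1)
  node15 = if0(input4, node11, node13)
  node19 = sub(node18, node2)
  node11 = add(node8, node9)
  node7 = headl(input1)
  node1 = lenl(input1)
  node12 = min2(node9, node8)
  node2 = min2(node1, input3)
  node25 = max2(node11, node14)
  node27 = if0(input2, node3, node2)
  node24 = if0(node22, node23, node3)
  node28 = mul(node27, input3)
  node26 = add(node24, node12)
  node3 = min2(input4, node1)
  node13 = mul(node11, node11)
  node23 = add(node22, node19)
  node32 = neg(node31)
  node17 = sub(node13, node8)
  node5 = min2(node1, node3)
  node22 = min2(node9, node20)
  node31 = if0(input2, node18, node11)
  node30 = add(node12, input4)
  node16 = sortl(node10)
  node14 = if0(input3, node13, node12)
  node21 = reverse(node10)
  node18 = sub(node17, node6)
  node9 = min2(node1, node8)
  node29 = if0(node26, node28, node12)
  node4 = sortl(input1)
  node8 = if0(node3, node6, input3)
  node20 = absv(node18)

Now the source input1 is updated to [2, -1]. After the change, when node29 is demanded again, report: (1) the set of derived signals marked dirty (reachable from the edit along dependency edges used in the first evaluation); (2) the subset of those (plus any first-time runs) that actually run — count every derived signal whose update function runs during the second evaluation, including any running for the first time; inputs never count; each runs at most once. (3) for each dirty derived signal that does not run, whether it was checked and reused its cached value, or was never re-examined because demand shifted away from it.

Initial pass — values computed on the first demand:
  node1 = lenl([2, 3]) = 2
  node3 = min2(0, 2) = 0
  node6 = headl([2, 3]) = 2
  node8 = if0(node3=0 -> then branch node6) = 2
  node9 = min2(2, 2) = 2
  node11 = add(2, 2) = 4
  node12 = min2(2, 2) = 2
  node13 = mul(4, 4) = 16
  node17 = sub(16, 2) = 14
  node18 = sub(14, 2) = 12
  node20 = absv(12) = 12
  node22 = min2(2, 12) = 2
  node24 = if0(node22=2 -> else branch node3) = 0
  node26 = add(0, 2) = 2
  node29 = if0(node26=2 -> else branch node12) = 2

Second demand — change propagation:
  node1: re-runs because input1 [2, 3]->[2, -1]; new result 2 (unchanged).
  node3: re-examined; everything it read last time is the same (input4 unchanged, node1 unchanged) — cache 0 kept, no run.
  node6: re-runs because input1 [2, 3]->[2, -1]; new result 2 (unchanged).
  node8: re-examined; everything it read last time is the same (node3 unchanged, node6 unchanged) — cache 2 kept, no run.
  node9: re-examined; everything it read last time is the same (node1 unchanged, node8 unchanged) — cache 2 kept, no run.
  node11: re-examined; everything it read last time is the same (node8 unchanged, node9 unchanged) — cache 4 kept, no run.
  node12: re-examined; everything it read last time is the same (node9 unchanged, node8 unchanged) — cache 2 kept, no run.
  node13: re-examined; everything it read last time is the same (node11 unchanged, node11 unchanged) — cache 16 kept, no run.
  node17: re-examined; everything it read last time is the same (node13 unchanged, node8 unchanged) — cache 14 kept, no run.
  node18: re-examined; everything it read last time is the same (node17 unchanged, node6 unchanged) — cache 12 kept, no run.
  node20: re-examined; everything it read last time is the same (node18 unchanged) — cache 12 kept, no run.
  node22: re-examined; everything it read last time is the same (node9 unchanged, node20 unchanged) — cache 2 kept, no run.
  node24: re-examined; everything it read last time is the same (node22 unchanged, node3 unchanged) — cache 0 kept, no run.
  node26: re-examined; everything it read last time is the same (node24 unchanged, node12 unchanged) — cache 2 kept, no run.
  node29: re-examined; everything it read last time is the same (node26 unchanged, node12 unchanged) — cache 2 kept, no run.

The important point: at node3 every value read last time is unchanged, so the dirty flag clears without a run.

Dirty set: node1, node3, node6, node8, node9, node11, node12, node13, node17, node18, node20, node22, node24, node26, node29.
Run set: node1, node6 (2 run).
Re-examined without running (cache reused): node3, node8, node9, node11, node12, node13, node17, node18, node20, node22, node24, node26, node29.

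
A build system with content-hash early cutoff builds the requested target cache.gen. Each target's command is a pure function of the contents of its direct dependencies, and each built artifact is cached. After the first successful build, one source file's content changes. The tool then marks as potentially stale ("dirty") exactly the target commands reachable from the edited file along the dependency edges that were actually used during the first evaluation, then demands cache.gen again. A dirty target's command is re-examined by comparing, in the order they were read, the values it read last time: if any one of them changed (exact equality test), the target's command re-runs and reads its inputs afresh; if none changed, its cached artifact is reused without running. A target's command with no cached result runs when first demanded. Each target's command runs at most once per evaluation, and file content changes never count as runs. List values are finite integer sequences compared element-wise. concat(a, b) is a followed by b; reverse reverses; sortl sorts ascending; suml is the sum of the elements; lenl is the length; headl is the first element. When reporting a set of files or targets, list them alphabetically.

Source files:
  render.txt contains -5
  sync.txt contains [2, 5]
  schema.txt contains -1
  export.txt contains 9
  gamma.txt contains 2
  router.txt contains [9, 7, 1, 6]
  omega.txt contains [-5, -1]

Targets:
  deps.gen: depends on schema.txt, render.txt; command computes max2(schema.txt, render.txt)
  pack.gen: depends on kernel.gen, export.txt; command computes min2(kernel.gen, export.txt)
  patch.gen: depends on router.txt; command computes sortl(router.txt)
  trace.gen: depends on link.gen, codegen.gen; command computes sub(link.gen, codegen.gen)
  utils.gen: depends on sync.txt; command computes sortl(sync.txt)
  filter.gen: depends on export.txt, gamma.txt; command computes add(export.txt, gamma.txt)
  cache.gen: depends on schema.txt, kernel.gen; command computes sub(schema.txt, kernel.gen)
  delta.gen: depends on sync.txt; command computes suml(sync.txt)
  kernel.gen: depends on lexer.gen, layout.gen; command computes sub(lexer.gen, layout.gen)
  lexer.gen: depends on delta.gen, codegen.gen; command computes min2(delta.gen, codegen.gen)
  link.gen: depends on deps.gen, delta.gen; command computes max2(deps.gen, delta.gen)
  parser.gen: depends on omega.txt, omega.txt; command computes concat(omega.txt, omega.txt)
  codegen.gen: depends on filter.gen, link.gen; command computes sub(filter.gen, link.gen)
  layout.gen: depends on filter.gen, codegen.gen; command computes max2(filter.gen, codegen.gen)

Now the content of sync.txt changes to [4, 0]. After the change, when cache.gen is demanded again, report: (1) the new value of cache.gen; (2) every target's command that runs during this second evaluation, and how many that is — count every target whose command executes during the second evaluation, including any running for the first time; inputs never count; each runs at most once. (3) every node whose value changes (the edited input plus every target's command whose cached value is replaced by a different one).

New value of cache.gen: 6.
Target commands that run: codegen.gen, delta.gen, layout.gen, lexer.gen, link.gen — 5 in total.
Values that change: codegen.gen, delta.gen, link.gen, sync.txt.
Key observation: the cutoff stops propagation at kernel.gen — its inputs' values are unchanged, so it reuses its cache.

First evaluation (everything demanded from the output):
  delta.gen = suml([2, 5]) = 7
  deps.gen = max2(-1, -5) = -1
  filter.gen = add(9, 2) = 11
  link.gen = max2(-1, 7) = 7
  codegen.gen = sub(11, 7) = 4
  layout.gen = max2(11, 4) = 11
  lexer.gen = min2(7, 4) = 4
  kernel.gen = sub(4, 11) = -7
  cache.gen = sub(-1, -7) = 6

Propagation after the edit:
  delta.gen: runs — sync.txt [2, 5]->[4, 0]; result 4.
  link.gen: runs — delta.gen 7->4; result 4.
  codegen.gen: runs — link.gen 7->4; result 7.
  layout.gen: runs — codegen.gen 4->7; result 11 (same value as before).
  lexer.gen: runs — delta.gen 7->4; codegen.gen 4->7; result 4 (same value as before).
  kernel.gen: checked — values it read are unchanged (lexer.gen unchanged, layout.gen unchanged); reused cached -7 without running.
  cache.gen: checked — values it read are unchanged (schema.txt unchanged, kernel.gen unchanged); reused cached 6 without running.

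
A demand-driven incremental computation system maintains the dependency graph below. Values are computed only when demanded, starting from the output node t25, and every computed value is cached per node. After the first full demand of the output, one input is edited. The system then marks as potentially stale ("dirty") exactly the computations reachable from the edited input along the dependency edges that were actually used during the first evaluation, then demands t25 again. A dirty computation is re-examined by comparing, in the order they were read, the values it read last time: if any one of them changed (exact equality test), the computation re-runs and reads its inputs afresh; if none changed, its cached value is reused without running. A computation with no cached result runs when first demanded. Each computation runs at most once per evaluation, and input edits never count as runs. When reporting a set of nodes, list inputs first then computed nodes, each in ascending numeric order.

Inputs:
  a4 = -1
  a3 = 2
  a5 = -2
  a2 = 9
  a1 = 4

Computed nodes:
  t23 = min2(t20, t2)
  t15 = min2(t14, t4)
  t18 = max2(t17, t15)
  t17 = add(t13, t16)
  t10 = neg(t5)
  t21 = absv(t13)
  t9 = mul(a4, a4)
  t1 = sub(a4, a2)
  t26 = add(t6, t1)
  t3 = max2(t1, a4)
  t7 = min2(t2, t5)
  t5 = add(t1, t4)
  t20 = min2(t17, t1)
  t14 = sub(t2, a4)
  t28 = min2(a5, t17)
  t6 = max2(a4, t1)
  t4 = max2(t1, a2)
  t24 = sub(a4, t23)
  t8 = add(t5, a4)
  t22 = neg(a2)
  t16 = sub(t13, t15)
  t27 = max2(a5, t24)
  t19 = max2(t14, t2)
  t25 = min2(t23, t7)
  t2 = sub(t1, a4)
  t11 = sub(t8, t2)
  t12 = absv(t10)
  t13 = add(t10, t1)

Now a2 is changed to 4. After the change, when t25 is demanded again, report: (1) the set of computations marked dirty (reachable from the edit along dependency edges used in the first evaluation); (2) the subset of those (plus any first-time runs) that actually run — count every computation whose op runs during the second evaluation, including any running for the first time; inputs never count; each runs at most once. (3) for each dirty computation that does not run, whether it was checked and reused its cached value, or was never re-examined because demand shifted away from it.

First evaluation (everything demanded from the output):
  t1 = sub(-1, 9) = -10
  t2 = sub(-10, -1) = -9
  t4 = max2(-10, 9) = 9
  t5 = add(-10, 9) = -1
  t7 = min2(-9, -1) = -9
  t10 = neg(-1) = 1
  t13 = add(1, -10) = -9
  t14 = sub(-9, -1) = -8
  t15 = min2(-8, 9) = -8
  t16 = sub(-9, -8) = -1
  t17 = add(-9, -1) = -10
  t20 = min2(-10, -10) = -10
  t23 = min2(-10, -9) = -10
  t25 = min2(-10, -9) = -10

Propagation after the edit:
  t1: runs — a2 9->4; result -5.
  t2: runs — t1 -10->-5; result -4.
  t4: runs — t1 -10->-5; a2 9->4; result 4.
  t5: runs — t1 -10->-5; t4 9->4; result -1 (same value as before).
  t7: runs — t2 -9->-4; result -4.
  t10: checked — values it read are unchanged (t5 unchanged); reused cached 1 without running.
  t13: runs — t1 -10->-5; result -4.
  t14: runs — t2 -9->-4; result -3.
  t15: runs — t14 -8->-3; t4 9->4; result -3.
  t16: runs — t13 -9->-4; t15 -8->-3; result -1 (same value as before).
  t17: runs — t13 -9->-4; result -5.
  t20: runs — t17 -10->-5; t1 -10->-5; result -5.
  t23: runs — t20 -10->-5; t2 -9->-4; result -5.
  t25: runs — t23 -10->-5; t7 -9->-4; result -5.

Key observation: the cutoff stops propagation at t10 — its inputs' values are unchanged, so it reuses its cache.

Marked dirty: t1, t2, t4, t5, t7, t10, t13, t14, t15, t16, t17, t20, t23, t25.
Computations that run: t1, t2, t4, t5, t7, t13, t14, t15, t16, t17, t20, t23, t25 — 13 in total.
Checked but reused from cache: t10.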